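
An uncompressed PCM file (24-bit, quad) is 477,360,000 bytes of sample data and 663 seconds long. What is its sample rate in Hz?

Bytes = sample_rate × seconds × bytes_per_sample × channels.
sample_rate = 477,360,000 / (663 × 3 × 4) = 477,360,000 / 7,956 = 60,000 Hz.

60,000 Hz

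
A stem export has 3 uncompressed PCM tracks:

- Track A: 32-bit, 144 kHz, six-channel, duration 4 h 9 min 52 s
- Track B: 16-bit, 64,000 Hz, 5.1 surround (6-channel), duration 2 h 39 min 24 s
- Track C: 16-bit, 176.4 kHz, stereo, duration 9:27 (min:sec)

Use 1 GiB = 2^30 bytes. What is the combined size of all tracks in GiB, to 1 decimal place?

55.5 GiB

Track A: 4 h 9 min 52 s = 14,992 s; 144,000 × 14,992 × 4 × 6 = 51,812,352,000 bytes.
Track B: 2 h 39 min 24 s = 9,564 s; 64,000 × 9,564 × 2 × 6 = 7,345,152,000 bytes.
Track C: 9:27 (min:sec) = 567 s; 176,400 × 567 × 2 × 2 = 400,075,200 bytes.
Total = 59,557,579,200 bytes = 55.5 GiB.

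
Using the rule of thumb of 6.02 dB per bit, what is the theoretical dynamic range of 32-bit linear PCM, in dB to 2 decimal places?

192.64 dB

32 × 6.02 = 192.64 dB.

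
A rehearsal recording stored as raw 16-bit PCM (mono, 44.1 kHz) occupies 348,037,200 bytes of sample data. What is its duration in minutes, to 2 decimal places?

65.77 minutes

Byte rate = 44,100 × 2 × 1 = 88,200 bytes/s.
Duration = 348,037,200 / 88,200 = 3,946 s.
3,946 s / 60 = 65.77 minutes.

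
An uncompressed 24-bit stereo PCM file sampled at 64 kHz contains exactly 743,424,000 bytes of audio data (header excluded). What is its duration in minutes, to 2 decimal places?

Byte rate = 64,000 × 3 × 2 = 384,000 bytes/s.
Duration = 743,424,000 / 384,000 = 1,936 s.
1,936 s / 60 = 32.27 minutes.

32.27 minutes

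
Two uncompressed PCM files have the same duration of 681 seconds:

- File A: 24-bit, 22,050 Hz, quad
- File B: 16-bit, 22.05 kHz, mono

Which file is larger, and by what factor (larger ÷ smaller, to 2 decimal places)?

File A: 22,050 × 3 × 4 = 264,600 bytes/s.
File B: 22,050 × 2 × 1 = 44,100 bytes/s.
File A is larger; ratio = 180,192,600 / 30,032,100 = 6.00.

File A, by a factor of 6.00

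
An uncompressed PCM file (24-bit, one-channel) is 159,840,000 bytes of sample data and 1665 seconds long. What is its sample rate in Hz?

Bytes = sample_rate × seconds × bytes_per_sample × channels.
sample_rate = 159,840,000 / (1,665 × 3 × 1) = 159,840,000 / 4,995 = 32,000 Hz.

32,000 Hz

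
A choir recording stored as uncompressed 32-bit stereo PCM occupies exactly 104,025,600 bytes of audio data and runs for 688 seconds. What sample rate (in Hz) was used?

18,900 Hz

Bytes = sample_rate × seconds × bytes_per_sample × channels.
sample_rate = 104,025,600 / (688 × 4 × 2) = 104,025,600 / 5,504 = 18,900 Hz.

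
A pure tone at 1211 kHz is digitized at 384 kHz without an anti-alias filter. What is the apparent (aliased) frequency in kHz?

Nyquist = 384,000/2 = 192,000 Hz; 1,211,000 Hz exceeds it.
Alias = |1,211,000 − 3×384,000| = |1,211,000 − 1,152,000| = 59,000 Hz = 59 kHz.

59 kHz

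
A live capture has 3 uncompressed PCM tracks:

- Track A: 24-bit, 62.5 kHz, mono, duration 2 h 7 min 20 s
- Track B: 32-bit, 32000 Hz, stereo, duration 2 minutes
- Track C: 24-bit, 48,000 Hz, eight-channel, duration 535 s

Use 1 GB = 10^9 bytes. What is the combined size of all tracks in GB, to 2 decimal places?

2.08 GB

Track A: 2 h 7 min 20 s = 7,640 s; 62,500 × 7,640 × 3 × 1 = 1,432,500,000 bytes.
Track B: 2 minutes = 120 s; 32,000 × 120 × 4 × 2 = 30,720,000 bytes.
Track C: 48,000 × 535 × 3 × 8 = 616,320,000 bytes.
Total = 2,079,540,000 bytes = 2.08 GB.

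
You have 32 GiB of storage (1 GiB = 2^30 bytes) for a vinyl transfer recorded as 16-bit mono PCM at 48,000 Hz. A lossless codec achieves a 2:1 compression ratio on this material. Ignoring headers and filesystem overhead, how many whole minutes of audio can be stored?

Uncompressed byte rate = 48,000 × 2 × 1 = 96,000 bytes/s.
After 2:1 compression, effective rate ≈ 48000 bytes/s.
Capacity = 32 × 1,073,741,824 = 34,359,738,368 bytes.
34,359,738,368 / effective rate ≈ 715827.88 s → 11,930 minutes.

11,930 minutes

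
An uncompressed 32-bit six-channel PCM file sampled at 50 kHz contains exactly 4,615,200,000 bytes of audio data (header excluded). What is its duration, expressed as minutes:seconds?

Byte rate = 50,000 × 4 × 6 = 1,200,000 bytes/s.
Duration = 4,615,200,000 / 1,200,000 = 3,846 s.
3,846 s = 64:06.

64:06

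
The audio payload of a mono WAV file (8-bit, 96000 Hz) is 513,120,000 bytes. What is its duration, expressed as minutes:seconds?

Byte rate = 96,000 × 1 × 1 = 96,000 bytes/s.
Duration = 513,120,000 / 96,000 = 5,345 s.
5,345 s = 89:05.

89:05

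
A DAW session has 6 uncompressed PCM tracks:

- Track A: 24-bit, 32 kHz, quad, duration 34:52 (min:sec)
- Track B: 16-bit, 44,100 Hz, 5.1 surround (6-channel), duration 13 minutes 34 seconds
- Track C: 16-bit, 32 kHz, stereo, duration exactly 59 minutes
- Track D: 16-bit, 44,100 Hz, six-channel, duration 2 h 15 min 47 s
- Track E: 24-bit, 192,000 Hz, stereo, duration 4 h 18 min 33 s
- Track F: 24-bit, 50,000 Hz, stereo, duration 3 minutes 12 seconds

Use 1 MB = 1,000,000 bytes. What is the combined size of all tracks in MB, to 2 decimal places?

Track A: 34:52 (min:sec) = 2,092 s; 32,000 × 2,092 × 3 × 4 = 803,328,000 bytes.
Track B: 13 minutes 34 seconds = 814 s; 44,100 × 814 × 2 × 6 = 430,768,800 bytes.
Track C: exactly 59 minutes = 3,540 s; 32,000 × 3,540 × 2 × 2 = 453,120,000 bytes.
Track D: 2 h 15 min 47 s = 8,147 s; 44,100 × 8,147 × 2 × 6 = 4,311,392,400 bytes.
Track E: 4 h 18 min 33 s = 15,513 s; 192,000 × 15,513 × 3 × 2 = 17,870,976,000 bytes.
Track F: 3 minutes 12 seconds = 192 s; 50,000 × 192 × 3 × 2 = 57,600,000 bytes.
Total = 23,927,185,200 bytes = 23927.19 MB.

23927.19 MB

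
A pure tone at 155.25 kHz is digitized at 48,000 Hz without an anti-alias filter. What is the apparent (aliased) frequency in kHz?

Nyquist = 48,000/2 = 24,000 Hz; 155,250 Hz exceeds it.
Alias = |155,250 − 3×48,000| = |155,250 − 144,000| = 11,250 Hz = 11.25 kHz.

11.25 kHz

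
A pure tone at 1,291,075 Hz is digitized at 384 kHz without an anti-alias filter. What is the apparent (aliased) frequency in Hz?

139,075 Hz

Nyquist = 384,000/2 = 192,000 Hz; 1,291,075 Hz exceeds it.
Alias = |1,291,075 − 3×384,000| = |1,291,075 − 1,152,000| = 139,075 Hz.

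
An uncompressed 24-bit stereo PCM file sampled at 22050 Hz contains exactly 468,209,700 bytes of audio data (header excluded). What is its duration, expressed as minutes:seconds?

58:59

Byte rate = 22,050 × 3 × 2 = 132,300 bytes/s.
Duration = 468,209,700 / 132,300 = 3,539 s.
3,539 s = 58:59.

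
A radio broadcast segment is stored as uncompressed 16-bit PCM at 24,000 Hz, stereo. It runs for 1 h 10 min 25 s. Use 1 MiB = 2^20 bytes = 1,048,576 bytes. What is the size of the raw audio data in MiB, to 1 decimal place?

Duration = 1 h 10 min 25 s = 4,225 s.
Bytes = 24,000 samples/s × 4,225 s × 2 bytes/sample × 2 ch = 405,600,000 bytes.
405,600,000 / 1,048,576 = 386.8 MiB.

386.8 MiB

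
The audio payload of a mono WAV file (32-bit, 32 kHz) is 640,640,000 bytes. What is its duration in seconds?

5,005 seconds

Byte rate = 32,000 × 4 × 1 = 128,000 bytes/s.
Duration = 640,640,000 / 128,000 = 5,005 s.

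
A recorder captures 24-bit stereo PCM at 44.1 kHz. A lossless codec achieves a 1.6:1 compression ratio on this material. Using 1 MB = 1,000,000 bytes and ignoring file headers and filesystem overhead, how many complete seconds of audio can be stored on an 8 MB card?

Uncompressed byte rate = 44,100 × 3 × 2 = 264,600 bytes/s.
After 1.6:1 compression, effective rate ≈ 165375 bytes/s.
Capacity = 8 × 1,000,000 = 8,000,000 bytes.
8,000,000 / effective rate ≈ 48.37 s → 48 seconds.

48 seconds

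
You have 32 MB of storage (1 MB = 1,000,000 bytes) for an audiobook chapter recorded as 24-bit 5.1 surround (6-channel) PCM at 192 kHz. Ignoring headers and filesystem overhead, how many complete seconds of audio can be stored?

9 seconds

Uncompressed byte rate = 192,000 × 3 × 6 = 3,456,000 bytes/s.
Capacity = 32 × 1,000,000 = 32,000,000 bytes.
32,000,000 / 3,456,000 ≈ 9.26 s → 9 seconds.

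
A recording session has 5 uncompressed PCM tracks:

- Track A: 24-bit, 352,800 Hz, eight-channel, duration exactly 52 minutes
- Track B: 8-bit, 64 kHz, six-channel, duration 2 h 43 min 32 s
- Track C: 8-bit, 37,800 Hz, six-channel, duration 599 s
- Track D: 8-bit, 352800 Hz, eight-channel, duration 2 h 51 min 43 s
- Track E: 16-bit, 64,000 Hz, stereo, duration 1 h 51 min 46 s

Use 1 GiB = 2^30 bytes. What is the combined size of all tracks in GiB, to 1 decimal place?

56.9 GiB

Track A: exactly 52 minutes = 3,120 s; 352,800 × 3,120 × 3 × 8 = 26,417,664,000 bytes.
Track B: 2 h 43 min 32 s = 9,812 s; 64,000 × 9,812 × 1 × 6 = 3,767,808,000 bytes.
Track C: 37,800 × 599 × 1 × 6 = 135,853,200 bytes.
Track D: 2 h 51 min 43 s = 10,303 s; 352,800 × 10,303 × 1 × 8 = 29,079,187,200 bytes.
Track E: 1 h 51 min 46 s = 6,706 s; 64,000 × 6,706 × 2 × 2 = 1,716,736,000 bytes.
Total = 61,117,248,400 bytes = 56.9 GiB.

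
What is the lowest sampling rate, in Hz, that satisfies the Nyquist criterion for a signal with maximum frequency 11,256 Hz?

22,512 Hz

Minimum sample rate = 2 × 11,256 Hz = 22,512 Hz.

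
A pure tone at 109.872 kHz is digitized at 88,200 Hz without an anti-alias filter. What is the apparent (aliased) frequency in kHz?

21.672 kHz

Nyquist = 88,200/2 = 44,100 Hz; 109,872 Hz exceeds it.
Alias = |109,872 − 1×88,200| = |109,872 − 88,200| = 21,672 Hz = 21.672 kHz.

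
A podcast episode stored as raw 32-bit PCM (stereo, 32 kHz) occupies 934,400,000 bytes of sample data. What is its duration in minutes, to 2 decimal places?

Byte rate = 32,000 × 4 × 2 = 256,000 bytes/s.
Duration = 934,400,000 / 256,000 = 3,650 s.
3,650 s / 60 = 60.83 minutes.

60.83 minutes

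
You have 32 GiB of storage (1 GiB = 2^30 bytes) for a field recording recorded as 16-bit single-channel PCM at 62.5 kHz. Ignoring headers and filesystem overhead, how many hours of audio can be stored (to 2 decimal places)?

76.35 hours

Uncompressed byte rate = 62,500 × 2 × 1 = 125,000 bytes/s.
Capacity = 32 × 1,073,741,824 = 34,359,738,368 bytes.
34,359,738,368 / 125,000 ≈ 274877.91 s → 76.35 hours.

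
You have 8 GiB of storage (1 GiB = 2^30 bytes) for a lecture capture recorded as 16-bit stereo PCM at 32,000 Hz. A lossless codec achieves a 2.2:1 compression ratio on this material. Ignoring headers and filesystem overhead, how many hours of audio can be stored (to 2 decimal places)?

Uncompressed byte rate = 32,000 × 2 × 2 = 128,000 bytes/s.
After 2.2:1 compression, effective rate ≈ 58181.82 bytes/s.
Capacity = 8 × 1,073,741,824 = 8,589,934,592 bytes.
8,589,934,592 / effective rate ≈ 147639.5 s → 41.01 hours.

41.01 hours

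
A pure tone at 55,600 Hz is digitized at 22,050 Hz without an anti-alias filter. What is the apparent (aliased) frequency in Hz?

Nyquist = 22,050/2 = 11,025 Hz; 55,600 Hz exceeds it.
Alias = |55,600 − 3×22,050| = |55,600 − 66,150| = 10,550 Hz.

10,550 Hz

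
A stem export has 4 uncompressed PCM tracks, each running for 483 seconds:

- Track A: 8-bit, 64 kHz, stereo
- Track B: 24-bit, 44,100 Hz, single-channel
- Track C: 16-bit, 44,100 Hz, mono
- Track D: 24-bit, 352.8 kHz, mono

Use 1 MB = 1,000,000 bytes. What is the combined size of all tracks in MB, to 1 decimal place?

Track A: 64,000 × 483 × 1 × 2 = 61,824,000 bytes.
Track B: 44,100 × 483 × 3 × 1 = 63,900,900 bytes.
Track C: 44,100 × 483 × 2 × 1 = 42,600,600 bytes.
Track D: 352,800 × 483 × 3 × 1 = 511,207,200 bytes.
Total = 679,532,700 bytes = 679.5 MB.

679.5 MB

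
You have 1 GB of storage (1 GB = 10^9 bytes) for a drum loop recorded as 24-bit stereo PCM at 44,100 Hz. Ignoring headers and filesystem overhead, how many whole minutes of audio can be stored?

62 minutes

Uncompressed byte rate = 44,100 × 3 × 2 = 264,600 bytes/s.
Capacity = 1 × 1,000,000,000 = 1,000,000,000 bytes.
1,000,000,000 / 264,600 ≈ 3779.29 s → 62 minutes.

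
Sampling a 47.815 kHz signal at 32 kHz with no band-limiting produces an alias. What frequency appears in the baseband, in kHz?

Nyquist = 32,000/2 = 16,000 Hz; 47,815 Hz exceeds it.
Alias = |47,815 − 1×32,000| = |47,815 − 32,000| = 15,815 Hz = 15.815 kHz.

15.815 kHz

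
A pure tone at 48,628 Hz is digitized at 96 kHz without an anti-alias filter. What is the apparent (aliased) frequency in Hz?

47,372 Hz

Nyquist = 96,000/2 = 48,000 Hz; 48,628 Hz exceeds it.
Alias = |48,628 − 1×96,000| = |48,628 − 96,000| = 47,372 Hz.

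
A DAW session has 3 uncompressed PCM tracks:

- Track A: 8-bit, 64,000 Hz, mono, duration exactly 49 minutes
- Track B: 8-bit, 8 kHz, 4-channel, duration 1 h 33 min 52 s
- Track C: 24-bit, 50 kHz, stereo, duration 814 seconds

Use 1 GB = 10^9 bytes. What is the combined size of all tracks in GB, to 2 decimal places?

0.61 GB

Track A: exactly 49 minutes = 2,940 s; 64,000 × 2,940 × 1 × 1 = 188,160,000 bytes.
Track B: 1 h 33 min 52 s = 5,632 s; 8,000 × 5,632 × 1 × 4 = 180,224,000 bytes.
Track C: 50,000 × 814 × 3 × 2 = 244,200,000 bytes.
Total = 612,584,000 bytes = 0.61 GB.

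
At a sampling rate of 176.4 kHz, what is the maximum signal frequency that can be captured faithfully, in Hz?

88,200 Hz

Nyquist frequency = sample rate / 2 = 176,400 / 2 = 88,200 Hz.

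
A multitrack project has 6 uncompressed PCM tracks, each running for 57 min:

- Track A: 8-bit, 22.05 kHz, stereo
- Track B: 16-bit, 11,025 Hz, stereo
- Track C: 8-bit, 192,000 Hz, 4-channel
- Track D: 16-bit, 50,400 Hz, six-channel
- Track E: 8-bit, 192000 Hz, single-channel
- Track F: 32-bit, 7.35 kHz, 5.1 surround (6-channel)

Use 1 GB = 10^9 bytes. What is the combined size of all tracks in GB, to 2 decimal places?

6.26 GB

57 min = 3,420 s.
Track A: 22,050 × 3,420 × 1 × 2 = 150,822,000 bytes.
Track B: 11,025 × 3,420 × 2 × 2 = 150,822,000 bytes.
Track C: 192,000 × 3,420 × 1 × 4 = 2,626,560,000 bytes.
Track D: 50,400 × 3,420 × 2 × 6 = 2,068,416,000 bytes.
Track E: 192,000 × 3,420 × 1 × 1 = 656,640,000 bytes.
Track F: 7,350 × 3,420 × 4 × 6 = 603,288,000 bytes.
Total = 6,256,548,000 bytes = 6.26 GB.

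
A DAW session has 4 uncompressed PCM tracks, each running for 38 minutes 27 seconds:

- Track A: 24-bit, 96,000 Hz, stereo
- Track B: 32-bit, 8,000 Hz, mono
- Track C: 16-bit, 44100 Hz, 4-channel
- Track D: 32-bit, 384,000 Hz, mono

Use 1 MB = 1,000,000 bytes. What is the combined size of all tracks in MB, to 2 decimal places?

5760.12 MB

38 minutes 27 seconds = 2,307 s.
Track A: 96,000 × 2,307 × 3 × 2 = 1,328,832,000 bytes.
Track B: 8,000 × 2,307 × 4 × 1 = 73,824,000 bytes.
Track C: 44,100 × 2,307 × 2 × 4 = 813,909,600 bytes.
Track D: 384,000 × 2,307 × 4 × 1 = 3,543,552,000 bytes.
Total = 5,760,117,600 bytes = 5760.12 MB.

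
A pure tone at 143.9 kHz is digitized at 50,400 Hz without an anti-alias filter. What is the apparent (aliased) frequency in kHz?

Nyquist = 50,400/2 = 25,200 Hz; 143,900 Hz exceeds it.
Alias = |143,900 − 3×50,400| = |143,900 − 151,200| = 7,300 Hz = 7.3 kHz.

7.3 kHz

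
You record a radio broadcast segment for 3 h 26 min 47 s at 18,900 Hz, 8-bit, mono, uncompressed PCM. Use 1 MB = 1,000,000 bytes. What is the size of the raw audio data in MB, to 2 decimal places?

Duration = 3 h 26 min 47 s = 12,407 s.
Bytes = 18,900 samples/s × 12,407 s × 1 bytes/sample × 1 ch = 234,492,300 bytes.
234,492,300 / 1,000,000 = 234.49 MB.

234.49 MB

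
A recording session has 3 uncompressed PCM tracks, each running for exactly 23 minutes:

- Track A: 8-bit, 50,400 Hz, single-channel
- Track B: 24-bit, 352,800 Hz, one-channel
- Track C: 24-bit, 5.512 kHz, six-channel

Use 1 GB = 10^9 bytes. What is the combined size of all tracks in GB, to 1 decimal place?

exactly 23 minutes = 1,380 s.
Track A: 50,400 × 1,380 × 1 × 1 = 69,552,000 bytes.
Track B: 352,800 × 1,380 × 3 × 1 = 1,460,592,000 bytes.
Track C: 5,512 × 1,380 × 3 × 6 = 136,918,080 bytes.
Total = 1,667,062,080 bytes = 1.7 GB.

1.7 GB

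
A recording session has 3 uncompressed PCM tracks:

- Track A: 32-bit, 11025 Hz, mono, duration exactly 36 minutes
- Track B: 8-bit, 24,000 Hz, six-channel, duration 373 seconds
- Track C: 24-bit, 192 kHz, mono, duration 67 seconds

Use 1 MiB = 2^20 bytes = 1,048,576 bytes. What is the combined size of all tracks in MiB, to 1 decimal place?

Track A: exactly 36 minutes = 2,160 s; 11,025 × 2,160 × 4 × 1 = 95,256,000 bytes.
Track B: 24,000 × 373 × 1 × 6 = 53,712,000 bytes.
Track C: 192,000 × 67 × 3 × 1 = 38,592,000 bytes.
Total = 187,560,000 bytes = 178.9 MiB.

178.9 MiB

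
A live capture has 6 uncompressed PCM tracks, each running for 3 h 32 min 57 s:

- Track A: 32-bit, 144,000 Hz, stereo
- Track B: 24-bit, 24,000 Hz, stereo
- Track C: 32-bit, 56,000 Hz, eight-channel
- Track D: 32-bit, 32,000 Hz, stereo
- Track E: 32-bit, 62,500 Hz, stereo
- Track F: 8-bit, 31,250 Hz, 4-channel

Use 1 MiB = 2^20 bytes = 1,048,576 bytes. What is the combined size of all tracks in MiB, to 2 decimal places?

3 h 32 min 57 s = 12,777 s.
Track A: 144,000 × 12,777 × 4 × 2 = 14,719,104,000 bytes.
Track B: 24,000 × 12,777 × 3 × 2 = 1,839,888,000 bytes.
Track C: 56,000 × 12,777 × 4 × 8 = 22,896,384,000 bytes.
Track D: 32,000 × 12,777 × 4 × 2 = 3,270,912,000 bytes.
Track E: 62,500 × 12,777 × 4 × 2 = 6,388,500,000 bytes.
Track F: 31,250 × 12,777 × 1 × 4 = 1,597,125,000 bytes.
Total = 50,711,913,000 bytes = 48362.65 MiB.

48362.65 MiB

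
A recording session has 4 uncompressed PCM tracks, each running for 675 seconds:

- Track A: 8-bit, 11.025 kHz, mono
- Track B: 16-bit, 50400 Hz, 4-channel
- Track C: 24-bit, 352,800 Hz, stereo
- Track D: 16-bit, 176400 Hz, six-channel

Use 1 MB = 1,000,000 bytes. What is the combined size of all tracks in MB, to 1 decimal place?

Track A: 11,025 × 675 × 1 × 1 = 7,441,875 bytes.
Track B: 50,400 × 675 × 2 × 4 = 272,160,000 bytes.
Track C: 352,800 × 675 × 3 × 2 = 1,428,840,000 bytes.
Track D: 176,400 × 675 × 2 × 6 = 1,428,840,000 bytes.
Total = 3,137,281,875 bytes = 3137.3 MB.

3137.3 MB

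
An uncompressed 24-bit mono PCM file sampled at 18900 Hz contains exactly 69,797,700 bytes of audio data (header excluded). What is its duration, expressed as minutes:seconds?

20:31

Byte rate = 18,900 × 3 × 1 = 56,700 bytes/s.
Duration = 69,797,700 / 56,700 = 1,231 s.
1,231 s = 20:31.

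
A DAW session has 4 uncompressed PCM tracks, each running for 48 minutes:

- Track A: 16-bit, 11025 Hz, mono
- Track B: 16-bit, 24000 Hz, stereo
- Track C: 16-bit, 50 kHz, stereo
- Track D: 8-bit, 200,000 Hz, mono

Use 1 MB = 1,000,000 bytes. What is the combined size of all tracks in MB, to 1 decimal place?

1492.0 MB

48 minutes = 2,880 s.
Track A: 11,025 × 2,880 × 2 × 1 = 63,504,000 bytes.
Track B: 24,000 × 2,880 × 2 × 2 = 276,480,000 bytes.
Track C: 50,000 × 2,880 × 2 × 2 = 576,000,000 bytes.
Track D: 200,000 × 2,880 × 1 × 1 = 576,000,000 bytes.
Total = 1,491,984,000 bytes = 1492.0 MB.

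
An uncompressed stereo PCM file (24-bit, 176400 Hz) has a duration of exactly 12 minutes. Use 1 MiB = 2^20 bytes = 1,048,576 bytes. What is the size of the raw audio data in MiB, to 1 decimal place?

726.7 MiB

Duration = exactly 12 minutes = 720 s.
Bytes = 176,400 samples/s × 720 s × 3 bytes/sample × 2 ch = 762,048,000 bytes.
762,048,000 / 1,048,576 = 726.7 MiB.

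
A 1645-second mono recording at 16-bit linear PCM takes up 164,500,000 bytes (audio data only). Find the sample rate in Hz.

Bytes = sample_rate × seconds × bytes_per_sample × channels.
sample_rate = 164,500,000 / (1,645 × 2 × 1) = 164,500,000 / 3,290 = 50,000 Hz.

50,000 Hz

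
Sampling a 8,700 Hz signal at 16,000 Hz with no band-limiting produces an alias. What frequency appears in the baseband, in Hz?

7,300 Hz

Nyquist = 16,000/2 = 8,000 Hz; 8,700 Hz exceeds it.
Alias = |8,700 − 1×16,000| = |8,700 − 16,000| = 7,300 Hz.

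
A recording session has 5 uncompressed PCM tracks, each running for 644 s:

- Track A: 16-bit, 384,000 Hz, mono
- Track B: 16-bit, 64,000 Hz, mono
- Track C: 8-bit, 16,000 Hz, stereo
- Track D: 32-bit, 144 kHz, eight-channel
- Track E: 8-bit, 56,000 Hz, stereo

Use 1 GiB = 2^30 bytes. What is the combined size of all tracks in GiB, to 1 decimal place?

3.4 GiB

Track A: 384,000 × 644 × 2 × 1 = 494,592,000 bytes.
Track B: 64,000 × 644 × 2 × 1 = 82,432,000 bytes.
Track C: 16,000 × 644 × 1 × 2 = 20,608,000 bytes.
Track D: 144,000 × 644 × 4 × 8 = 2,967,552,000 bytes.
Track E: 56,000 × 644 × 1 × 2 = 72,128,000 bytes.
Total = 3,637,312,000 bytes = 3.4 GiB.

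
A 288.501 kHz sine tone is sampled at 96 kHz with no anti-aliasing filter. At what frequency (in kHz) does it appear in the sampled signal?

Nyquist = 96,000/2 = 48,000 Hz; 288,501 Hz exceeds it.
Alias = |288,501 − 3×96,000| = |288,501 − 288,000| = 501 Hz = 0.501 kHz.

0.501 kHz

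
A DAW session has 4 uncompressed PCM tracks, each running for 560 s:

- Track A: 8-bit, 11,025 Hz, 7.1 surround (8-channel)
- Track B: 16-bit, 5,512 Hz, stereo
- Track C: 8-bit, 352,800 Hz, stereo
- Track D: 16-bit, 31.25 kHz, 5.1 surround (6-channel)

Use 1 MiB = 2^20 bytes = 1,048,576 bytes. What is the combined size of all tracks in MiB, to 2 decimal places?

Track A: 11,025 × 560 × 1 × 8 = 49,392,000 bytes.
Track B: 5,512 × 560 × 2 × 2 = 12,346,880 bytes.
Track C: 352,800 × 560 × 1 × 2 = 395,136,000 bytes.
Track D: 31,250 × 560 × 2 × 6 = 210,000,000 bytes.
Total = 666,874,880 bytes = 635.98 MiB.

635.98 MiB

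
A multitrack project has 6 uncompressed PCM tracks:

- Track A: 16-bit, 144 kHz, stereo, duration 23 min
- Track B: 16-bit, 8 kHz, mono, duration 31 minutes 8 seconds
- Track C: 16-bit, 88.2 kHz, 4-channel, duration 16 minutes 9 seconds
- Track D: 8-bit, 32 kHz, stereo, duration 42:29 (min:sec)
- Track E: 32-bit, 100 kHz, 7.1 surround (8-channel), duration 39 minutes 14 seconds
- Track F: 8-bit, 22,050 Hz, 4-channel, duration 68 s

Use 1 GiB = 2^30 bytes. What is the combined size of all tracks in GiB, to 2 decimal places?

8.58 GiB

Track A: 23 min = 1,380 s; 144,000 × 1,380 × 2 × 2 = 794,880,000 bytes.
Track B: 31 minutes 8 seconds = 1,868 s; 8,000 × 1,868 × 2 × 1 = 29,888,000 bytes.
Track C: 16 minutes 9 seconds = 969 s; 88,200 × 969 × 2 × 4 = 683,726,400 bytes.
Track D: 42:29 (min:sec) = 2,549 s; 32,000 × 2,549 × 1 × 2 = 163,136,000 bytes.
Track E: 39 minutes 14 seconds = 2,354 s; 100,000 × 2,354 × 4 × 8 = 7,532,800,000 bytes.
Track F: 22,050 × 68 × 1 × 4 = 5,997,600 bytes.
Total = 9,210,428,000 bytes = 8.58 GiB.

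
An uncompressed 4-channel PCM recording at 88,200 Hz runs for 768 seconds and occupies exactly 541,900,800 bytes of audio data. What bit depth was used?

16 bits

Bytes per sample = 541,900,800 / (88,200 × 768 × 4) = 541,900,800 / 270,950,400 = 2.
Bit depth = 2 × 8 = 16 bits.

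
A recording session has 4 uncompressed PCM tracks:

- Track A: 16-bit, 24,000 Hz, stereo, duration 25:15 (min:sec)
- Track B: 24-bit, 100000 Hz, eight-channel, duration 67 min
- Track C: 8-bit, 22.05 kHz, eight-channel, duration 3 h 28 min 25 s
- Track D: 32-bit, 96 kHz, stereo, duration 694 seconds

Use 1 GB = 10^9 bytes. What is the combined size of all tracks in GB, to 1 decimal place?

12.5 GB

Track A: 25:15 (min:sec) = 1,515 s; 24,000 × 1,515 × 2 × 2 = 145,440,000 bytes.
Track B: 67 min = 4,020 s; 100,000 × 4,020 × 3 × 8 = 9,648,000,000 bytes.
Track C: 3 h 28 min 25 s = 12,505 s; 22,050 × 12,505 × 1 × 8 = 2,205,882,000 bytes.
Track D: 96,000 × 694 × 4 × 2 = 532,992,000 bytes.
Total = 12,532,314,000 bytes = 12.5 GB.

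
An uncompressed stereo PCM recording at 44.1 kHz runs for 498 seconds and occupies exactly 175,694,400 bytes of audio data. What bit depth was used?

Bytes per sample = 175,694,400 / (44,100 × 498 × 2) = 175,694,400 / 43,923,600 = 4.
Bit depth = 4 × 8 = 32 bits.

32 bits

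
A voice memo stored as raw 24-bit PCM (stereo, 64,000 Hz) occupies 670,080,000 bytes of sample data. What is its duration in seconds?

Byte rate = 64,000 × 3 × 2 = 384,000 bytes/s.
Duration = 670,080,000 / 384,000 = 1,745 s.

1,745 seconds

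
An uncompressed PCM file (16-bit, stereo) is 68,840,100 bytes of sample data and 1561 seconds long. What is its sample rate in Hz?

11,025 Hz

Bytes = sample_rate × seconds × bytes_per_sample × channels.
sample_rate = 68,840,100 / (1,561 × 2 × 2) = 68,840,100 / 6,244 = 11,025 Hz.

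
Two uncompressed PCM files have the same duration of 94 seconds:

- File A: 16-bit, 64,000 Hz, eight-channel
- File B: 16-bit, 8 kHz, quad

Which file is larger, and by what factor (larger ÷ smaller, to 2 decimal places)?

File A, by a factor of 16.00

File A: 64,000 × 2 × 8 = 1,024,000 bytes/s.
File B: 8,000 × 2 × 4 = 64,000 bytes/s.
File A is larger; ratio = 96,256,000 / 6,016,000 = 16.00.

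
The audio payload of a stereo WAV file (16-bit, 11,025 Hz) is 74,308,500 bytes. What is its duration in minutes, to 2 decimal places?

Byte rate = 11,025 × 2 × 2 = 44,100 bytes/s.
Duration = 74,308,500 / 44,100 = 1,685 s.
1,685 s / 60 = 28.08 minutes.

28.08 minutes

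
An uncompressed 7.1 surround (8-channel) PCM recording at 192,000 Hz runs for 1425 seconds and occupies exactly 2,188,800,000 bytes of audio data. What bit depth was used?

Bytes per sample = 2,188,800,000 / (192,000 × 1,425 × 8) = 2,188,800,000 / 2,188,800,000 = 1.
Bit depth = 1 × 8 = 8 bits.

8 bits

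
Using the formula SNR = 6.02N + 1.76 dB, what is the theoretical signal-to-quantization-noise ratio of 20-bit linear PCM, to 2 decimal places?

6.02 × 20 + 1.76 = 122.16 dB.

122.16 dB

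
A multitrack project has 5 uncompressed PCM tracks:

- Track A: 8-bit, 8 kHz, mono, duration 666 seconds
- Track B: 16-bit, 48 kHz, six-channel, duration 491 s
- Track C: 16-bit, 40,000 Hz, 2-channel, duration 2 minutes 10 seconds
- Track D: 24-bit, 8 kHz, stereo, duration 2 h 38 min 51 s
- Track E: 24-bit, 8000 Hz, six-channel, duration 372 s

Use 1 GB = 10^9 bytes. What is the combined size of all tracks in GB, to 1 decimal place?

Track A: 8,000 × 666 × 1 × 1 = 5,328,000 bytes.
Track B: 48,000 × 491 × 2 × 6 = 282,816,000 bytes.
Track C: 2 minutes 10 seconds = 130 s; 40,000 × 130 × 2 × 2 = 20,800,000 bytes.
Track D: 2 h 38 min 51 s = 9,531 s; 8,000 × 9,531 × 3 × 2 = 457,488,000 bytes.
Track E: 8,000 × 372 × 3 × 6 = 53,568,000 bytes.
Total = 820,000,000 bytes = 0.8 GB.

0.8 GB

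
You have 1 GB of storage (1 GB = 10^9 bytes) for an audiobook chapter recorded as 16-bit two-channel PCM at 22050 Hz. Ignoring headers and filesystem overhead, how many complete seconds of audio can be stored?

11,337 seconds

Uncompressed byte rate = 22,050 × 2 × 2 = 88,200 bytes/s.
Capacity = 1 × 1,000,000,000 = 1,000,000,000 bytes.
1,000,000,000 / 88,200 ≈ 11337.87 s → 11,337 seconds.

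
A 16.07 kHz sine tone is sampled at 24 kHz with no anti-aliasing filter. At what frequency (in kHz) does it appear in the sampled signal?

Nyquist = 24,000/2 = 12,000 Hz; 16,070 Hz exceeds it.
Alias = |16,070 − 1×24,000| = |16,070 − 24,000| = 7,930 Hz = 7.93 kHz.

7.93 kHz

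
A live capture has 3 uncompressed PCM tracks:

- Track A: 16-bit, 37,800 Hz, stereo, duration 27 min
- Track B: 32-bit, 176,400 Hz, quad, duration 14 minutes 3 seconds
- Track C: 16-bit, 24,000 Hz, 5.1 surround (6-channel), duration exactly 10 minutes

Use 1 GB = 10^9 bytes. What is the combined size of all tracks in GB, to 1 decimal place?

2.8 GB

Track A: 27 min = 1,620 s; 37,800 × 1,620 × 2 × 2 = 244,944,000 bytes.
Track B: 14 minutes 3 seconds = 843 s; 176,400 × 843 × 4 × 4 = 2,379,283,200 bytes.
Track C: exactly 10 minutes = 600 s; 24,000 × 600 × 2 × 6 = 172,800,000 bytes.
Total = 2,797,027,200 bytes = 2.8 GB.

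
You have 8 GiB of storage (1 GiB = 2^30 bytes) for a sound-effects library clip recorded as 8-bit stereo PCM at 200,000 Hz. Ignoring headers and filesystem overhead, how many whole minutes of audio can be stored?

357 minutes

Uncompressed byte rate = 200,000 × 1 × 2 = 400,000 bytes/s.
Capacity = 8 × 1,073,741,824 = 8,589,934,592 bytes.
8,589,934,592 / 400,000 ≈ 21474.84 s → 357 minutes.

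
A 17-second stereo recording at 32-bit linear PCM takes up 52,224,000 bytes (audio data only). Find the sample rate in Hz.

Bytes = sample_rate × seconds × bytes_per_sample × channels.
sample_rate = 52,224,000 / (17 × 4 × 2) = 52,224,000 / 136 = 384,000 Hz.

384,000 Hz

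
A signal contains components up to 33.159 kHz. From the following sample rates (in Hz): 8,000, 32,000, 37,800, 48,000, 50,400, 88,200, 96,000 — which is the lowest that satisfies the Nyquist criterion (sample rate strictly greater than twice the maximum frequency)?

Need sample rate > 2 × 33,159 = 66,318 Hz.
Lowest listed rate above 66,318 Hz is 88,200 Hz.

88,200 Hz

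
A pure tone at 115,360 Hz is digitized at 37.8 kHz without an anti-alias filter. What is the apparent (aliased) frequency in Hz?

1,960 Hz

Nyquist = 37,800/2 = 18,900 Hz; 115,360 Hz exceeds it.
Alias = |115,360 − 3×37,800| = |115,360 − 113,400| = 1,960 Hz.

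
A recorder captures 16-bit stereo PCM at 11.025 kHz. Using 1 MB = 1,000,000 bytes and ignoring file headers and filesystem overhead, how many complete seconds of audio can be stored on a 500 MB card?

Uncompressed byte rate = 11,025 × 2 × 2 = 44,100 bytes/s.
Capacity = 500 × 1,000,000 = 500,000,000 bytes.
500,000,000 / 44,100 ≈ 11337.87 s → 11,337 seconds.

11,337 seconds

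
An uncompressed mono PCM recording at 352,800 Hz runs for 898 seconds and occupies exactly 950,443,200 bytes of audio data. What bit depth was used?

Bytes per sample = 950,443,200 / (352,800 × 898 × 1) = 950,443,200 / 316,814,400 = 3.
Bit depth = 3 × 8 = 24 bits.

24 bits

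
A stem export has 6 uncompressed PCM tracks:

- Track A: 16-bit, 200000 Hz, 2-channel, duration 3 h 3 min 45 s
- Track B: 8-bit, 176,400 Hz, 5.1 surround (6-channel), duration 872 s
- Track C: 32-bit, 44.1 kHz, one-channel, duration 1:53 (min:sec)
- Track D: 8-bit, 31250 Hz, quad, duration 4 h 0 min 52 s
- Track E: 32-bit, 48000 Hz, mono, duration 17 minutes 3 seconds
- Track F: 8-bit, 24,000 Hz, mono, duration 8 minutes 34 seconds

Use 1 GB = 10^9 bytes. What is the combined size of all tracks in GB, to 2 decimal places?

Track A: 3 h 3 min 45 s = 11,025 s; 200,000 × 11,025 × 2 × 2 = 8,820,000,000 bytes.
Track B: 176,400 × 872 × 1 × 6 = 922,924,800 bytes.
Track C: 1:53 (min:sec) = 113 s; 44,100 × 113 × 4 × 1 = 19,933,200 bytes.
Track D: 4 h 0 min 52 s = 14,452 s; 31,250 × 14,452 × 1 × 4 = 1,806,500,000 bytes.
Track E: 17 minutes 3 seconds = 1,023 s; 48,000 × 1,023 × 4 × 1 = 196,416,000 bytes.
Track F: 8 minutes 34 seconds = 514 s; 24,000 × 514 × 1 × 1 = 12,336,000 bytes.
Total = 11,778,110,000 bytes = 11.78 GB.

11.78 GB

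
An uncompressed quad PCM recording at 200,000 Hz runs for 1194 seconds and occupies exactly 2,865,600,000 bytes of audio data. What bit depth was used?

Bytes per sample = 2,865,600,000 / (200,000 × 1,194 × 4) = 2,865,600,000 / 955,200,000 = 3.
Bit depth = 3 × 8 = 24 bits.

24 bits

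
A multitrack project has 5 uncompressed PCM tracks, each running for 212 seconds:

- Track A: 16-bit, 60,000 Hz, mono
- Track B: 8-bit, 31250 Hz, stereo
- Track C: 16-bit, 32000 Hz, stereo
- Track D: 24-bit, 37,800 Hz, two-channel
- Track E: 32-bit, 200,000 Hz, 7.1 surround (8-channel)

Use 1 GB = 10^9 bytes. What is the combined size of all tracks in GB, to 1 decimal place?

1.5 GB

Track A: 60,000 × 212 × 2 × 1 = 25,440,000 bytes.
Track B: 31,250 × 212 × 1 × 2 = 13,250,000 bytes.
Track C: 32,000 × 212 × 2 × 2 = 27,136,000 bytes.
Track D: 37,800 × 212 × 3 × 2 = 48,081,600 bytes.
Track E: 200,000 × 212 × 4 × 8 = 1,356,800,000 bytes.
Total = 1,470,707,600 bytes = 1.5 GB.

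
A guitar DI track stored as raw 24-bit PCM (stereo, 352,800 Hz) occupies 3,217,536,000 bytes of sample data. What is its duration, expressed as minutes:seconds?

25:20

Byte rate = 352,800 × 3 × 2 = 2,116,800 bytes/s.
Duration = 3,217,536,000 / 2,116,800 = 1,520 s.
1,520 s = 25:20.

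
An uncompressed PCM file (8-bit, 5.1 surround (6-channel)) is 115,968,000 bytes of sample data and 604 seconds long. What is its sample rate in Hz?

Bytes = sample_rate × seconds × bytes_per_sample × channels.
sample_rate = 115,968,000 / (604 × 1 × 6) = 115,968,000 / 3,624 = 32,000 Hz.

32,000 Hz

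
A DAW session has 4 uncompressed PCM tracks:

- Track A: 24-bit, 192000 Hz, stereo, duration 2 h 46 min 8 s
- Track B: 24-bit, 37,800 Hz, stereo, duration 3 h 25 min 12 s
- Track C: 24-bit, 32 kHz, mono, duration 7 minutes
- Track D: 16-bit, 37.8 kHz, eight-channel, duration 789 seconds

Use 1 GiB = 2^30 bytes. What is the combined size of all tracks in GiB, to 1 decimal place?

Track A: 2 h 46 min 8 s = 9,968 s; 192,000 × 9,968 × 3 × 2 = 11,483,136,000 bytes.
Track B: 3 h 25 min 12 s = 12,312 s; 37,800 × 12,312 × 3 × 2 = 2,792,361,600 bytes.
Track C: 7 minutes = 420 s; 32,000 × 420 × 3 × 1 = 40,320,000 bytes.
Track D: 37,800 × 789 × 2 × 8 = 477,187,200 bytes.
Total = 14,793,004,800 bytes = 13.8 GiB.

13.8 GiB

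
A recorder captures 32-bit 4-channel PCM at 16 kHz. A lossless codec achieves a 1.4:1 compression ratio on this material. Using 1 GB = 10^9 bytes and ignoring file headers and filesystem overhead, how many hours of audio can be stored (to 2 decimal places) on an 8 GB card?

12.15 hours

Uncompressed byte rate = 16,000 × 4 × 4 = 256,000 bytes/s.
After 1.4:1 compression, effective rate ≈ 182857.14 bytes/s.
Capacity = 8 × 1,000,000,000 = 8,000,000,000 bytes.
8,000,000,000 / effective rate ≈ 43750 s → 12.15 hours.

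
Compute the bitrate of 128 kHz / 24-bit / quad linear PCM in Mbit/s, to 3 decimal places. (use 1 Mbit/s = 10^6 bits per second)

Bit rate = 128,000 × 24 × 4 = 12,288,000 bits/s.
= 12.288 Mbit/s.

12.288 Mbit/s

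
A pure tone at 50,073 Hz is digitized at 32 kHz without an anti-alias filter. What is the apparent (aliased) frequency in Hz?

13,927 Hz

Nyquist = 32,000/2 = 16,000 Hz; 50,073 Hz exceeds it.
Alias = |50,073 − 2×32,000| = |50,073 − 64,000| = 13,927 Hz.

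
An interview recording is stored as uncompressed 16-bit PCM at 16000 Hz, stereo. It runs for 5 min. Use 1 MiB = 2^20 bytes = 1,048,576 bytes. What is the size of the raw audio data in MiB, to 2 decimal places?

Duration = 5 min = 300 s.
Bytes = 16,000 samples/s × 300 s × 2 bytes/sample × 2 ch = 19,200,000 bytes.
19,200,000 / 1,048,576 = 18.31 MiB.

18.31 MiB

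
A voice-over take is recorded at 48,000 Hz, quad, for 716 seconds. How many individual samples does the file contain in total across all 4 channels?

137,472,000 samples

48,000 × 716 s × 4 ch = 137,472,000 samples.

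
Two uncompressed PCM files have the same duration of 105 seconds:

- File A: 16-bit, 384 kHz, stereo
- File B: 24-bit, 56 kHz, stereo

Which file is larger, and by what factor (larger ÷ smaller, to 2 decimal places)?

File A, by a factor of 4.57

File A: 384,000 × 2 × 2 = 1,536,000 bytes/s.
File B: 56,000 × 3 × 2 = 336,000 bytes/s.
File A is larger; ratio = 161,280,000 / 35,280,000 = 4.57.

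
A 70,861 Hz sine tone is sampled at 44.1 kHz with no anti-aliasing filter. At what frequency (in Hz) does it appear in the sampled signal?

Nyquist = 44,100/2 = 22,050 Hz; 70,861 Hz exceeds it.
Alias = |70,861 − 2×44,100| = |70,861 − 88,200| = 17,339 Hz.

17,339 Hz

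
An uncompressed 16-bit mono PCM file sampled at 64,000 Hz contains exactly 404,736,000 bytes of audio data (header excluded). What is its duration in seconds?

3,162 seconds

Byte rate = 64,000 × 2 × 1 = 128,000 bytes/s.
Duration = 404,736,000 / 128,000 = 3,162 s.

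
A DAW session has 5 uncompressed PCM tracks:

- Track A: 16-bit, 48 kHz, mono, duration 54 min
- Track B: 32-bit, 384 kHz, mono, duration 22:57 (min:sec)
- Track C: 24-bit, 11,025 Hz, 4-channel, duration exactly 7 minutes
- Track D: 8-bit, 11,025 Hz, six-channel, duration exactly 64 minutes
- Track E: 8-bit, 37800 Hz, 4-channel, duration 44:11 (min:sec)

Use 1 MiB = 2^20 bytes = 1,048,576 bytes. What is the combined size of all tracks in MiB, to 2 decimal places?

Track A: 54 min = 3,240 s; 48,000 × 3,240 × 2 × 1 = 311,040,000 bytes.
Track B: 22:57 (min:sec) = 1,377 s; 384,000 × 1,377 × 4 × 1 = 2,115,072,000 bytes.
Track C: exactly 7 minutes = 420 s; 11,025 × 420 × 3 × 4 = 55,566,000 bytes.
Track D: exactly 64 minutes = 3,840 s; 11,025 × 3,840 × 1 × 6 = 254,016,000 bytes.
Track E: 44:11 (min:sec) = 2,651 s; 37,800 × 2,651 × 1 × 4 = 400,831,200 bytes.
Total = 3,136,525,200 bytes = 2991.22 MiB.

2991.22 MiB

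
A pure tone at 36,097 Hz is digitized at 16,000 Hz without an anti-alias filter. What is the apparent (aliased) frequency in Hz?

Nyquist = 16,000/2 = 8,000 Hz; 36,097 Hz exceeds it.
Alias = |36,097 − 2×16,000| = |36,097 − 32,000| = 4,097 Hz.

4,097 Hz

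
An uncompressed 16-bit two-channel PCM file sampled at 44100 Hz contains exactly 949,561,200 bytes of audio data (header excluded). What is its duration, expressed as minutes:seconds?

89:43

Byte rate = 44,100 × 2 × 2 = 176,400 bytes/s.
Duration = 949,561,200 / 176,400 = 5,383 s.
5,383 s = 89:43.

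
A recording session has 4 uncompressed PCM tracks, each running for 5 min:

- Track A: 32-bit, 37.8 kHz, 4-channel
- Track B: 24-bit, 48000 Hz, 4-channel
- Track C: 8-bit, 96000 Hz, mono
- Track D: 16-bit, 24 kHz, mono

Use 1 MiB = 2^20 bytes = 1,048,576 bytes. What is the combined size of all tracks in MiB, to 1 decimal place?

379.0 MiB

5 min = 300 s.
Track A: 37,800 × 300 × 4 × 4 = 181,440,000 bytes.
Track B: 48,000 × 300 × 3 × 4 = 172,800,000 bytes.
Track C: 96,000 × 300 × 1 × 1 = 28,800,000 bytes.
Track D: 24,000 × 300 × 2 × 1 = 14,400,000 bytes.
Total = 397,440,000 bytes = 379.0 MiB.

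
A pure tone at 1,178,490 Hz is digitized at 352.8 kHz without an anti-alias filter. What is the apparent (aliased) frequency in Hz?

120,090 Hz

Nyquist = 352,800/2 = 176,400 Hz; 1,178,490 Hz exceeds it.
Alias = |1,178,490 − 3×352,800| = |1,178,490 − 1,058,400| = 120,090 Hz.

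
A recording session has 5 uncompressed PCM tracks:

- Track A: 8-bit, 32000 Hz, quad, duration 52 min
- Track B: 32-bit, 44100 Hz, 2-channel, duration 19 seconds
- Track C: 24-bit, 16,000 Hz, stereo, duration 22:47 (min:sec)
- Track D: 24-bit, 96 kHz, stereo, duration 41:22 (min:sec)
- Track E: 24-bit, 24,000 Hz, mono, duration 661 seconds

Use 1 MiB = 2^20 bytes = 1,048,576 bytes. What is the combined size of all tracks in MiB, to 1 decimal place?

1921.2 MiB

Track A: 52 min = 3,120 s; 32,000 × 3,120 × 1 × 4 = 399,360,000 bytes.
Track B: 44,100 × 19 × 4 × 2 = 6,703,200 bytes.
Track C: 22:47 (min:sec) = 1,367 s; 16,000 × 1,367 × 3 × 2 = 131,232,000 bytes.
Track D: 41:22 (min:sec) = 2,482 s; 96,000 × 2,482 × 3 × 2 = 1,429,632,000 bytes.
Track E: 24,000 × 661 × 3 × 1 = 47,592,000 bytes.
Total = 2,014,519,200 bytes = 1921.2 MiB.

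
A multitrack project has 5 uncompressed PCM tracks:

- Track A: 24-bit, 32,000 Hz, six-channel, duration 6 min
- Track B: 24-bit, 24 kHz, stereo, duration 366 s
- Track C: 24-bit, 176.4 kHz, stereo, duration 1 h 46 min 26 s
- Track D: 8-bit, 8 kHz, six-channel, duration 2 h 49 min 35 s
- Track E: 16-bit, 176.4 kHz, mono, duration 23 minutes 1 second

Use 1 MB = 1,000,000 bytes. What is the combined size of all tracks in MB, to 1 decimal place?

7994.6 MB

Track A: 6 min = 360 s; 32,000 × 360 × 3 × 6 = 207,360,000 bytes.
Track B: 24,000 × 366 × 3 × 2 = 52,704,000 bytes.
Track C: 1 h 46 min 26 s = 6,386 s; 176,400 × 6,386 × 3 × 2 = 6,758,942,400 bytes.
Track D: 2 h 49 min 35 s = 10,175 s; 8,000 × 10,175 × 1 × 6 = 488,400,000 bytes.
Track E: 23 minutes 1 second = 1,381 s; 176,400 × 1,381 × 2 × 1 = 487,216,800 bytes.
Total = 7,994,623,200 bytes = 7994.6 MB.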